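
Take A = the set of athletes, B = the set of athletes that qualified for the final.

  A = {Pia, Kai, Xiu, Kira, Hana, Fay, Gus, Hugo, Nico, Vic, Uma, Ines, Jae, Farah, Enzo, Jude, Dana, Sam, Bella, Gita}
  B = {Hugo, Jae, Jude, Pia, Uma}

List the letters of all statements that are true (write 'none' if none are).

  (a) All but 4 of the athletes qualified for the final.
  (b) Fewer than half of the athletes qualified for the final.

(b)

|A| = 20, |A ∩ B| = 5, |A ∖ B| = 15.
(a) |A ∖ B| = 4: fails.
(b) |A ∩ B| < |A ∖ B|: holds.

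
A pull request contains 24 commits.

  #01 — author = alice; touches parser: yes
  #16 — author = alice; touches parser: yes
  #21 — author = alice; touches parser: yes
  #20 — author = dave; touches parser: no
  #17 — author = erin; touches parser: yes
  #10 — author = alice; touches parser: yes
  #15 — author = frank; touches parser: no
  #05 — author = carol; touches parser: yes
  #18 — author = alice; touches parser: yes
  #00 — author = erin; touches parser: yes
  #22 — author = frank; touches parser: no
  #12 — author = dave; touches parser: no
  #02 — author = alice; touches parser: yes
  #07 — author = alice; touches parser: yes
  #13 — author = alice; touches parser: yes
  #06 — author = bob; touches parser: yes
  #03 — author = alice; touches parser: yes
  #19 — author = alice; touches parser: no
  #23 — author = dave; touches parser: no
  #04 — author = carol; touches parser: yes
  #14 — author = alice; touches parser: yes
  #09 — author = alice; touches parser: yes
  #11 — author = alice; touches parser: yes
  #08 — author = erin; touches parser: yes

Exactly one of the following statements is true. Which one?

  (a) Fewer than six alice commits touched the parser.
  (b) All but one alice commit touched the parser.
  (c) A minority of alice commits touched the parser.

(b)

|A| = 13, |A ∩ B| = 12, |A ∖ B| = 1.
(a) requires |A ∩ B| < 6: false.
(b) requires |A ∖ B| = 1: true.
(c) requires |A ∩ B| < |A ∖ B|: false.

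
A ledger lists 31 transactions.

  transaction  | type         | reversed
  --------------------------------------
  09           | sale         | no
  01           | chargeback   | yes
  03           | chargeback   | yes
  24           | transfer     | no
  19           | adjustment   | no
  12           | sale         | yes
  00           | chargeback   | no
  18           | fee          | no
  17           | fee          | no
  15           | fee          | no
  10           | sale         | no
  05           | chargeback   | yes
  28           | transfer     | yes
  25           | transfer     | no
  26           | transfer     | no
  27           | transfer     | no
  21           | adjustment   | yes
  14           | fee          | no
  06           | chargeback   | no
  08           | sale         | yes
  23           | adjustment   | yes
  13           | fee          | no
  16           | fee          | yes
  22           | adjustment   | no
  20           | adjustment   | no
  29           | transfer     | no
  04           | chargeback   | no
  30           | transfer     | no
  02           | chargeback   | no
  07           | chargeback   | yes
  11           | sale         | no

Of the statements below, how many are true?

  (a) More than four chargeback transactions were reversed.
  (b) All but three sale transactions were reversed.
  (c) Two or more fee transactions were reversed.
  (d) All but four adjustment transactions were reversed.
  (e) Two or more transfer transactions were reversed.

1

(a) chargeback: |A| = 8, |A ∩ B| = 4; needs |A ∩ B| > 4 — false.
(b) sale: |A| = 5, |A ∩ B| = 2; needs |A ∖ B| = 3 — true.
(c) fee: |A| = 6, |A ∩ B| = 1; needs |A ∩ B| ≥ 2 — false.
(d) adjustment: |A| = 5, |A ∩ B| = 2; needs |A ∖ B| = 4 — false.
(e) transfer: |A| = 7, |A ∩ B| = 1; needs |A ∩ B| ≥ 2 — false.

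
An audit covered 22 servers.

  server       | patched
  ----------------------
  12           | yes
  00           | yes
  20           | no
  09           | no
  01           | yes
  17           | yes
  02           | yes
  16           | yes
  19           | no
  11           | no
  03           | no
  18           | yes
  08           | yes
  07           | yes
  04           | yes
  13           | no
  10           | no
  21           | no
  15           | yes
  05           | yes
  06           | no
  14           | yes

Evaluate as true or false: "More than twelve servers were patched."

True

Truth condition: |A ∩ B| > 12.
|A| = 22, |A ∩ B| = 13, |A ∖ B| = 9.
|A ∩ B| = 13, so the statement is true.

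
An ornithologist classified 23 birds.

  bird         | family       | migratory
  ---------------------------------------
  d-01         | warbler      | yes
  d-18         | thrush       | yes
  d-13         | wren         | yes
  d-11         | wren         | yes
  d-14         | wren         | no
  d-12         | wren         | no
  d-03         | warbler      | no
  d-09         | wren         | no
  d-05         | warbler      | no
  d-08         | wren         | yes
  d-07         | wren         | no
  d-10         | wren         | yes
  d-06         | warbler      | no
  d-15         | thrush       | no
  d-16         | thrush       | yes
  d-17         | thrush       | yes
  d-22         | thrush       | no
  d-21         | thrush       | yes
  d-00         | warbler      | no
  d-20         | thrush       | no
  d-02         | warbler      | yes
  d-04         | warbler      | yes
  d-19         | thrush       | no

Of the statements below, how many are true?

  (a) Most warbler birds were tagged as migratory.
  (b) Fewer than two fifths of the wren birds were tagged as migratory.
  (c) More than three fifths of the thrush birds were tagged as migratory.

0

(a) warbler: |A| = 7, |A ∩ B| = 3; needs |A ∩ B| > |A ∖ B| — false.
(b) wren: |A| = 8, |A ∩ B| = 4; needs |A ∩ B| / |A| < 2/5 — false.
(c) thrush: |A| = 8, |A ∩ B| = 4; needs |A ∩ B| / |A| > 3/5 — false.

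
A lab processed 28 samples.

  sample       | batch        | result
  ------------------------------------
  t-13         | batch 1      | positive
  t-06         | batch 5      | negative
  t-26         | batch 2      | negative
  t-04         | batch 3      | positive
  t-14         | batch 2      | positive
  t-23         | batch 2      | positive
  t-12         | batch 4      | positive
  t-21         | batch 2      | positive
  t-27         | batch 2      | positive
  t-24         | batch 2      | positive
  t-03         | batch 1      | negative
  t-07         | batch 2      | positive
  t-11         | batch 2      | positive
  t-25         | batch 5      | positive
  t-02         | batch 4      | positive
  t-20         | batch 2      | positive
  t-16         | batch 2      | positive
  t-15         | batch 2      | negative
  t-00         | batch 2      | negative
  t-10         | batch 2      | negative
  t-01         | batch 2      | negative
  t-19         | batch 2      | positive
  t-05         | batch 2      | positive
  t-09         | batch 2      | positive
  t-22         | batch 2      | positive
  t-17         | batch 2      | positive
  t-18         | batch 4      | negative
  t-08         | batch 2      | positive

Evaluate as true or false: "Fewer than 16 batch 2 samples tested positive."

True

'Fewer than 16 batch 2 samples tested positive' holds iff |A ∩ B| < 16.
|A| = 20, |A ∩ B| = 15, |A ∖ B| = 5.
|A ∩ B| = 15, so the statement is true.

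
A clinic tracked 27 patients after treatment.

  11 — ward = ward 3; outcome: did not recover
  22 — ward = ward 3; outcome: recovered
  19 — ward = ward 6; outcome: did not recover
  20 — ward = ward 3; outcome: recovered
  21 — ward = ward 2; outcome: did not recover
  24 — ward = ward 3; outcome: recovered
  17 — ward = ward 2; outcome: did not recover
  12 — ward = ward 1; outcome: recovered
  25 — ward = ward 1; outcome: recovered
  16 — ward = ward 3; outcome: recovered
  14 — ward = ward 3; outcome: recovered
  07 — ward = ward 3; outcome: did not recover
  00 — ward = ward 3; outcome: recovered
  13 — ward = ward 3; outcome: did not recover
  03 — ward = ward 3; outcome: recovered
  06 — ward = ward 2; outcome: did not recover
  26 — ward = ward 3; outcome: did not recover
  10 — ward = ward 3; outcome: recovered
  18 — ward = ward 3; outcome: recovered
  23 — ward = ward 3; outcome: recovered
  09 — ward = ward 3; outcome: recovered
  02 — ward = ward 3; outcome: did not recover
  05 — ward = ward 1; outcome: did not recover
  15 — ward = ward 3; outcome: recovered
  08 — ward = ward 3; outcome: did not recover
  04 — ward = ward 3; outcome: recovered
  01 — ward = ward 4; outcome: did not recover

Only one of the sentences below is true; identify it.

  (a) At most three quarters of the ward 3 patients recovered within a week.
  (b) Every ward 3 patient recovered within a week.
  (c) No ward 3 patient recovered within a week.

(a)

|A| = 19, |A ∩ B| = 13, |A ∖ B| = 6.
(a) requires |A ∩ B| / |A| ≤ 3/4: true.
(b) requires A ⊆ B, i.e. every element of A is in B (|A ∖ B| = 0): false.
(c) requires A ∩ B = ∅ (|A ∩ B| = 0): false.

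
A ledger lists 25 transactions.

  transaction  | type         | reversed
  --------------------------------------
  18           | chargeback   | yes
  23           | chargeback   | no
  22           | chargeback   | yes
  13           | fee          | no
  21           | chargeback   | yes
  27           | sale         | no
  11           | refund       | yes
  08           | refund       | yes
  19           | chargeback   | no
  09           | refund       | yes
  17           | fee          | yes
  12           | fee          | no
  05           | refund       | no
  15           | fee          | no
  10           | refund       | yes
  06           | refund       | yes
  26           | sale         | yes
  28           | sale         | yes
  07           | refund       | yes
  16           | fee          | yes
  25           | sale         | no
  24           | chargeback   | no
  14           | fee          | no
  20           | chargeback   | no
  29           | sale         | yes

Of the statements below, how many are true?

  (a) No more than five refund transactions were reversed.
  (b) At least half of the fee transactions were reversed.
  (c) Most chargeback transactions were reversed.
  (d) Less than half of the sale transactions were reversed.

(a) refund: |A| = 7, |A ∩ B| = 6; needs |A ∩ B| ≤ 5 — false.
(b) fee: |A| = 6, |A ∩ B| = 2; needs |A ∩ B| ≥ |A ∖ B| — false.
(c) chargeback: |A| = 7, |A ∩ B| = 3; needs |A ∩ B| > |A ∖ B| — false.
(d) sale: |A| = 5, |A ∩ B| = 3; needs |A ∩ B| < |A ∖ B| — false.

0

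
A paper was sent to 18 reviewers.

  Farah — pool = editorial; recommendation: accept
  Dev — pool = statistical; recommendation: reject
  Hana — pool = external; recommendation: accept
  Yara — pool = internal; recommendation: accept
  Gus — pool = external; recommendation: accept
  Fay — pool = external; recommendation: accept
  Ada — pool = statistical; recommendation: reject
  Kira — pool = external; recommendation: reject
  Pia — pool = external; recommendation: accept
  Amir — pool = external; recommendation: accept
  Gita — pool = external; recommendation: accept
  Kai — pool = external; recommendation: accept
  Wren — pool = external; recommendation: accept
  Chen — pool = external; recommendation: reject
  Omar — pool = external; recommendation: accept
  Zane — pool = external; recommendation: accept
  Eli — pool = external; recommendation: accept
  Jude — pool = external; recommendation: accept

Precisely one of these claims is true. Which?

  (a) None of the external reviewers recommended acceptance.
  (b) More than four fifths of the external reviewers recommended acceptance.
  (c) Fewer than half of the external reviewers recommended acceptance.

(b)

|A| = 14, |A ∩ B| = 12, |A ∖ B| = 2.
(a) requires A ∩ B = ∅ (|A ∩ B| = 0): false.
(b) requires |A ∩ B| / |A| > 4/5: true.
(c) requires |A ∩ B| < |A ∖ B|: false.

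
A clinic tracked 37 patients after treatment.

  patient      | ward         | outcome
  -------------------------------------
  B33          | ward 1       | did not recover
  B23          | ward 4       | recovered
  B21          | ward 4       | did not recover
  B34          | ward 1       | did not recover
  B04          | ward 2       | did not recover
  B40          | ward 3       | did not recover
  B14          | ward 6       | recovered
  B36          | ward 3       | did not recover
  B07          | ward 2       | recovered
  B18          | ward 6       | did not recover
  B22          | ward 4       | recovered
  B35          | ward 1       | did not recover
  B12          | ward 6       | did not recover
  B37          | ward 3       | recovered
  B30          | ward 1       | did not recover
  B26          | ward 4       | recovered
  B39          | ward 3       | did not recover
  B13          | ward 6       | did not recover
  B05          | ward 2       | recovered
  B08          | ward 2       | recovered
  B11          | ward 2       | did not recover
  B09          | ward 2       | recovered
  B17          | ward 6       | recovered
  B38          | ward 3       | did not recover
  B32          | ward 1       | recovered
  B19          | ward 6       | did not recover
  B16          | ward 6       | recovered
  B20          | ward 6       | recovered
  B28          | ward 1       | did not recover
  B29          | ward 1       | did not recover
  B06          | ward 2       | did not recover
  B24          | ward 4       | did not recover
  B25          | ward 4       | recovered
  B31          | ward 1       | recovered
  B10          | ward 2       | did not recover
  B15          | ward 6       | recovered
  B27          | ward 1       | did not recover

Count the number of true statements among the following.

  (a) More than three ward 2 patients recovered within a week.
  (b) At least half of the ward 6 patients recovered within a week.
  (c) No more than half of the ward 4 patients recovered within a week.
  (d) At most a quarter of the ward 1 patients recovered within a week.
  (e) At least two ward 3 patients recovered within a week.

(a) ward 2: |A| = 8, |A ∩ B| = 4; needs |A ∩ B| > 3 — true.
(b) ward 6: |A| = 9, |A ∩ B| = 5; needs |A ∩ B| ≥ |A ∖ B| — true.
(c) ward 4: |A| = 6, |A ∩ B| = 4; needs |A ∩ B| ≤ |A ∖ B| — false.
(d) ward 1: |A| = 9, |A ∩ B| = 2; needs |A ∩ B| / |A| ≤ 1/4 — true.
(e) ward 3: |A| = 5, |A ∩ B| = 1; needs |A ∩ B| ≥ 2 — false.

3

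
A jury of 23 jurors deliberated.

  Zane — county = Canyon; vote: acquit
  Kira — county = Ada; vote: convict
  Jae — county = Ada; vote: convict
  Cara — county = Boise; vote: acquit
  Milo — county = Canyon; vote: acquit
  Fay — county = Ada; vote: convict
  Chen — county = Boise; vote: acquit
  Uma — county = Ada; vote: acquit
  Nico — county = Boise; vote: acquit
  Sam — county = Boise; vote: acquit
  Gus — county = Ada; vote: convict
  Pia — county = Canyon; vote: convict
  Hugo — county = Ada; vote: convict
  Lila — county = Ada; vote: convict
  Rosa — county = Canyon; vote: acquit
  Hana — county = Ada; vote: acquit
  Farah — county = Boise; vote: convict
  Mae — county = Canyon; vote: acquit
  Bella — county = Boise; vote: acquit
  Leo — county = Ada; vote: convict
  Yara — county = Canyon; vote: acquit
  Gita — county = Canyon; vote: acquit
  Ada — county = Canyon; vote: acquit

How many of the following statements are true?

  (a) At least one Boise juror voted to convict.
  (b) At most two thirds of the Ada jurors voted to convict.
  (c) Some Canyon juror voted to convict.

2

(a) Boise: |A| = 6, |A ∩ B| = 1; needs A ∩ B ≠ ∅ (|A ∩ B| ≥ 1) — true.
(b) Ada: |A| = 9, |A ∩ B| = 7; needs |A ∩ B| / |A| ≤ 2/3 — false.
(c) Canyon: |A| = 8, |A ∩ B| = 1; needs A ∩ B ≠ ∅ (|A ∩ B| ≥ 1) — true.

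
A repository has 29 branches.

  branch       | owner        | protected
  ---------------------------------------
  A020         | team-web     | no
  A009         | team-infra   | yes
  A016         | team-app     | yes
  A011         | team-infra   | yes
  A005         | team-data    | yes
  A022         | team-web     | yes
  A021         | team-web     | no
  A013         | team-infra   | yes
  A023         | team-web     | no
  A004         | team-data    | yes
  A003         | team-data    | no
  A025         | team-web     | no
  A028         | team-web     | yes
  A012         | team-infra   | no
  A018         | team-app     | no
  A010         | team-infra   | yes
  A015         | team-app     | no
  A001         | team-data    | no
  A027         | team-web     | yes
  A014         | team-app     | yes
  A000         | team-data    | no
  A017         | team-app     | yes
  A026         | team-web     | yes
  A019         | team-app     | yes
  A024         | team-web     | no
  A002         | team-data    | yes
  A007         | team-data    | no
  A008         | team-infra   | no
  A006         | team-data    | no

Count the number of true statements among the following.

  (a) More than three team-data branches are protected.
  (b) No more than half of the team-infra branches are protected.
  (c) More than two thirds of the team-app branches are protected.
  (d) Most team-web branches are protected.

0

(a) team-data: |A| = 8, |A ∩ B| = 3; needs |A ∩ B| > 3 — false.
(b) team-infra: |A| = 6, |A ∩ B| = 4; needs |A ∩ B| ≤ |A ∖ B| — false.
(c) team-app: |A| = 6, |A ∩ B| = 4; needs |A ∩ B| / |A| > 2/3 — false.
(d) team-web: |A| = 9, |A ∩ B| = 4; needs |A ∩ B| > |A ∖ B| — false.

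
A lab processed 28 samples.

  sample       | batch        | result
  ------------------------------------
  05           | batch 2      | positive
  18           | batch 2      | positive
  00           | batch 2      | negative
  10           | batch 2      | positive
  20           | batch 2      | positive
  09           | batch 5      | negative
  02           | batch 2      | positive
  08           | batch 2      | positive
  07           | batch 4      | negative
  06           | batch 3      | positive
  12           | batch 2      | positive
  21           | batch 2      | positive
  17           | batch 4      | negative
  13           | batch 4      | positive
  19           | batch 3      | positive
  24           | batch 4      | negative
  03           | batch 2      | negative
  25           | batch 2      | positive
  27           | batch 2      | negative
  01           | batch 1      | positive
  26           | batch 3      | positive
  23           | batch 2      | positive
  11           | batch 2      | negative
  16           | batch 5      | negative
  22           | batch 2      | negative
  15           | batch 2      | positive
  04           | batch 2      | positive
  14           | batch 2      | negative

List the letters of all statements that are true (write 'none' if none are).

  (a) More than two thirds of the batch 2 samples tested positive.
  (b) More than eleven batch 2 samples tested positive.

(b)

|A| = 18, |A ∩ B| = 12, |A ∖ B| = 6.
(a) |A ∩ B| / |A| > 2/3: fails.
(b) |A ∩ B| > 11: holds.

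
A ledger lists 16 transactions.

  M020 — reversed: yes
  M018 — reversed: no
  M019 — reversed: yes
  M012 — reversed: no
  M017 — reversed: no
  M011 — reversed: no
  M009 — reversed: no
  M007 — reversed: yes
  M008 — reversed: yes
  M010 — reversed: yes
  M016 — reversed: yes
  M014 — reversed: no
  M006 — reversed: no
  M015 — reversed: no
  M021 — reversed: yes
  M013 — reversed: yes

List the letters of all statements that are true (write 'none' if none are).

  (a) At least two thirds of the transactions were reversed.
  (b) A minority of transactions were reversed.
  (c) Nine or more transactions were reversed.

|A| = 16, |A ∩ B| = 8, |A ∖ B| = 8.
(a) |A ∩ B| / |A| ≥ 2/3: fails.
(b) |A ∩ B| < |A ∖ B|: fails.
(c) |A ∩ B| ≥ 9: fails.

none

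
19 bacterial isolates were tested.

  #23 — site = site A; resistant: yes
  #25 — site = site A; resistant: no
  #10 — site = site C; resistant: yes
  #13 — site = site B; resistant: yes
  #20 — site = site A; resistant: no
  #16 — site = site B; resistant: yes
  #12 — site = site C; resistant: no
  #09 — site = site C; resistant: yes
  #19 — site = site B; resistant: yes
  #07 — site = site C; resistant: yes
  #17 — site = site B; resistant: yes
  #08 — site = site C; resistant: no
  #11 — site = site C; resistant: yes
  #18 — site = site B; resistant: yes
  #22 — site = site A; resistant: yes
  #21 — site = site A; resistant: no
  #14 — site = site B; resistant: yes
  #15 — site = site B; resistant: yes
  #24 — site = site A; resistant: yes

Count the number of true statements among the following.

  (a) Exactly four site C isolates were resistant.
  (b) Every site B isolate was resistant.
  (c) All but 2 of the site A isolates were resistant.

2

(a) site C: |A| = 6, |A ∩ B| = 4; needs |A ∩ B| = 4 — true.
(b) site B: |A| = 7, |A ∩ B| = 7; needs A ⊆ B, i.e. every element of A is in B (|A ∖ B| = 0) — true.
(c) site A: |A| = 6, |A ∩ B| = 3; needs |A ∖ B| = 2 — false.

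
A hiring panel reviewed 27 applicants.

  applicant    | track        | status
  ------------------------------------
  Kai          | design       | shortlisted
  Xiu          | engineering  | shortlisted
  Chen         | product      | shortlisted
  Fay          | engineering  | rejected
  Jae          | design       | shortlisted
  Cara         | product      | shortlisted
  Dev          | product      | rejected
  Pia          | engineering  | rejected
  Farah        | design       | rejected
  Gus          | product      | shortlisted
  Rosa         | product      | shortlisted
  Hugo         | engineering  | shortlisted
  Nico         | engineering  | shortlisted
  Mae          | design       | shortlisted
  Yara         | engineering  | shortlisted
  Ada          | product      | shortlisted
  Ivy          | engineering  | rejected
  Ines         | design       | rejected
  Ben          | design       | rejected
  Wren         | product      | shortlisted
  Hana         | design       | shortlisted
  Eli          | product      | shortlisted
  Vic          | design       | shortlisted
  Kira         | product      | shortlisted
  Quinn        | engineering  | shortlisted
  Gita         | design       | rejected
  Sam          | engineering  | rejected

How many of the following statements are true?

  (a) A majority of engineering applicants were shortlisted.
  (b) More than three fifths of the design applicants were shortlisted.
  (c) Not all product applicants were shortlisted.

(a) engineering: |A| = 9, |A ∩ B| = 5; needs |A ∩ B| > |A ∖ B| — true.
(b) design: |A| = 9, |A ∩ B| = 5; needs |A ∩ B| / |A| > 3/5 — false.
(c) product: |A| = 9, |A ∩ B| = 8; needs A ⊄ B (|A ∖ B| ≥ 1) — true.

2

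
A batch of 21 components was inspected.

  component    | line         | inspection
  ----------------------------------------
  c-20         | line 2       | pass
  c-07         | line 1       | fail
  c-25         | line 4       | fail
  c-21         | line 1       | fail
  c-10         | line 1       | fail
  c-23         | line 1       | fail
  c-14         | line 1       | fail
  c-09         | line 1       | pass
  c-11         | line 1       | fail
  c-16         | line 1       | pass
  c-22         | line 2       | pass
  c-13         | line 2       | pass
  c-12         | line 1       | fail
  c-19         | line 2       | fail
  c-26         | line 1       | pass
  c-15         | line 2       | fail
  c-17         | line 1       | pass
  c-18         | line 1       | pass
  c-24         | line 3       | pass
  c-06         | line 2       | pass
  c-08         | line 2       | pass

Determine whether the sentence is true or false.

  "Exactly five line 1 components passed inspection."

True

The determiner here denotes the relation: |A ∩ B| = 5.
A (the restrictor) = {c-07, c-21, c-10, c-23, c-14, c-09, c-11, c-16, c-12, c-26, c-17, c-18}, |A| = 12.
A ∩ B = {c-09, c-16, c-26, c-17, c-18}, so |A ∩ B| = 5.
|A ∩ B| = 5, so the statement is true.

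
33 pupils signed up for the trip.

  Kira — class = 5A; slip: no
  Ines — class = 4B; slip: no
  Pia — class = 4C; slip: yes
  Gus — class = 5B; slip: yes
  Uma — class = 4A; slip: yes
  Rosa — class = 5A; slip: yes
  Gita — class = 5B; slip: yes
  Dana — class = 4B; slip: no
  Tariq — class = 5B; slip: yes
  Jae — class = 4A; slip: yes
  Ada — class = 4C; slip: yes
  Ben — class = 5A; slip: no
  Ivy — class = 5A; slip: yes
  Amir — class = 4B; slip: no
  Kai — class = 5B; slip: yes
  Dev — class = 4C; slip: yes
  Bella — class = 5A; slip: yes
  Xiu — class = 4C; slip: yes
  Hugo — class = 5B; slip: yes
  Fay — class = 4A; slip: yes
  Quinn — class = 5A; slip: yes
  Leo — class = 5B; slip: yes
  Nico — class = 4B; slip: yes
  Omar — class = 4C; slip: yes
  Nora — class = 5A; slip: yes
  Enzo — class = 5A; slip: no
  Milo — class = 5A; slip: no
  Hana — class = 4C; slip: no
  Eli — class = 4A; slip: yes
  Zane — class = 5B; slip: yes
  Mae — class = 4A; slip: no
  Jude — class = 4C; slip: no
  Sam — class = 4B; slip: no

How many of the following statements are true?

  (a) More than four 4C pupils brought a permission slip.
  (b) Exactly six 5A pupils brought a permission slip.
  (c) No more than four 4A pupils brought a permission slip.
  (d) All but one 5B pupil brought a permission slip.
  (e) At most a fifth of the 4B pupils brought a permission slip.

(a) 4C: |A| = 7, |A ∩ B| = 5; needs |A ∩ B| > 4 — true.
(b) 5A: |A| = 9, |A ∩ B| = 5; needs |A ∩ B| = 6 — false.
(c) 4A: |A| = 5, |A ∩ B| = 4; needs |A ∩ B| ≤ 4 — true.
(d) 5B: |A| = 7, |A ∩ B| = 7; needs |A ∖ B| = 1 — false.
(e) 4B: |A| = 5, |A ∩ B| = 1; needs |A ∩ B| / |A| ≤ 1/5 — true.

3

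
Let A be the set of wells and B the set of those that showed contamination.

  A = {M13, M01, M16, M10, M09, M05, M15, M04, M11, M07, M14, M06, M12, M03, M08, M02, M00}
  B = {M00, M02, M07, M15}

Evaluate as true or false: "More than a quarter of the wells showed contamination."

False

The determiner here denotes the relation: |A ∩ B| / |A| > 1/4.
|A| = 17, |A ∩ B| = 4, |A ∖ B| = 13.
|A ∩ B|/|A| = 4/17, so the statement is false.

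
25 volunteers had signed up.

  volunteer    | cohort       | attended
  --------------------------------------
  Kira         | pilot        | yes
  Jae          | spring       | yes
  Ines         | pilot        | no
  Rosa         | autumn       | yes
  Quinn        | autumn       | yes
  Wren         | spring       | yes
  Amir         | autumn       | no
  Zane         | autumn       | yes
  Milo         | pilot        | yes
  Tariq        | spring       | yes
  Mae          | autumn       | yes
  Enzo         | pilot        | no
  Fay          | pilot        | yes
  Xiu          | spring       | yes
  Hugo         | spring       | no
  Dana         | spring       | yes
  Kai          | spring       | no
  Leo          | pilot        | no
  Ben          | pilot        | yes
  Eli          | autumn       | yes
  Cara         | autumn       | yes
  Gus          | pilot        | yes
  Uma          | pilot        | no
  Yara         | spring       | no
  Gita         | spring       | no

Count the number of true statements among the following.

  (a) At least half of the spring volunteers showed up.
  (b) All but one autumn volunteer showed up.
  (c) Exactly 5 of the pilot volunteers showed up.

(a) spring: |A| = 9, |A ∩ B| = 5; needs |A ∩ B| ≥ |A ∖ B| — true.
(b) autumn: |A| = 7, |A ∩ B| = 6; needs |A ∖ B| = 1 — true.
(c) pilot: |A| = 9, |A ∩ B| = 5; needs |A ∩ B| = 5 — true.

3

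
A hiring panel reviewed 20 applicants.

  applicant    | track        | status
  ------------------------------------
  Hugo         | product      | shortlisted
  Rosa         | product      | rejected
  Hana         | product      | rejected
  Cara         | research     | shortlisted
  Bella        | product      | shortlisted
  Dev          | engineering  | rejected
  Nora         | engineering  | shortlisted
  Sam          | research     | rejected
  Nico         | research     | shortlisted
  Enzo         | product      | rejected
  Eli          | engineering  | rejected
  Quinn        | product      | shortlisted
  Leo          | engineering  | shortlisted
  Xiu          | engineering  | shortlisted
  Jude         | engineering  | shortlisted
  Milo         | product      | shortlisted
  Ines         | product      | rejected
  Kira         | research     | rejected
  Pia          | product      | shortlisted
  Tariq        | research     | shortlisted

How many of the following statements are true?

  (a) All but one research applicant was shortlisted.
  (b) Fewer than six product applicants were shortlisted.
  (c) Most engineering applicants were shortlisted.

(a) research: |A| = 5, |A ∩ B| = 3; needs |A ∖ B| = 1 — false.
(b) product: |A| = 9, |A ∩ B| = 5; needs |A ∩ B| < 6 — true.
(c) engineering: |A| = 6, |A ∩ B| = 4; needs |A ∩ B| > |A ∖ B| — true.

2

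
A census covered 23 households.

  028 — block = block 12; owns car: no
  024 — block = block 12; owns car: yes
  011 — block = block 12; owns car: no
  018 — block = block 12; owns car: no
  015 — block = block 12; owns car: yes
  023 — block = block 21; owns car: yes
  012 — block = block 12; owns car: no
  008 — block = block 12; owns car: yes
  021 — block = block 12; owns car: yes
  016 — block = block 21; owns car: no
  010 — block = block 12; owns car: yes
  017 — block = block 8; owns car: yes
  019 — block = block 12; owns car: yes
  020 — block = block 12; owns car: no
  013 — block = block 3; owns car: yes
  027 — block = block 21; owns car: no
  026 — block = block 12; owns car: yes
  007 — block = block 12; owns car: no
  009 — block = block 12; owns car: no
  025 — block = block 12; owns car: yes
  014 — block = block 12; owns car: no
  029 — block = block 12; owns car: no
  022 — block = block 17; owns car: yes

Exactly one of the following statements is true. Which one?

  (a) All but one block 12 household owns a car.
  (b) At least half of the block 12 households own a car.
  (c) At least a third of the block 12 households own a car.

|A| = 17, |A ∩ B| = 8, |A ∖ B| = 9.
(a) requires |A ∖ B| = 1: false.
(b) requires |A ∩ B| ≥ |A ∖ B|: false.
(c) requires |A ∩ B| / |A| ≥ 1/3: true.

(c)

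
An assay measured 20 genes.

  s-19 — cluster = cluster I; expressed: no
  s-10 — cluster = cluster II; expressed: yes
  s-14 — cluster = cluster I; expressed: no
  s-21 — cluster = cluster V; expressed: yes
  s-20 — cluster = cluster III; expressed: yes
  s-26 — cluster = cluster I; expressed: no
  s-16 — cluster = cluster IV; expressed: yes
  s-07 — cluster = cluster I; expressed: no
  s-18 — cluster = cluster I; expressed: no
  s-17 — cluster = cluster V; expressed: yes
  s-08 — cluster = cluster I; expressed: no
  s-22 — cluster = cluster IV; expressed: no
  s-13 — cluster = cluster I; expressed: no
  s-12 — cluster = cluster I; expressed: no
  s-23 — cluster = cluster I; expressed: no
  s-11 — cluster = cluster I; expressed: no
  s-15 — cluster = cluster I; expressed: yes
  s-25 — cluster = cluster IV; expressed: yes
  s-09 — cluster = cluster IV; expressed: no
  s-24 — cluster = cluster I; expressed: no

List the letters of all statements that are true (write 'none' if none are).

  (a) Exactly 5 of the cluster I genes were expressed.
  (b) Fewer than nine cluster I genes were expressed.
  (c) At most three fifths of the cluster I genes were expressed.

(b), (c)

|A| = 12, |A ∩ B| = 1, |A ∖ B| = 11.
(a) |A ∩ B| = 5: fails.
(b) |A ∩ B| < 9: holds.
(c) |A ∩ B| / |A| ≤ 3/5: holds.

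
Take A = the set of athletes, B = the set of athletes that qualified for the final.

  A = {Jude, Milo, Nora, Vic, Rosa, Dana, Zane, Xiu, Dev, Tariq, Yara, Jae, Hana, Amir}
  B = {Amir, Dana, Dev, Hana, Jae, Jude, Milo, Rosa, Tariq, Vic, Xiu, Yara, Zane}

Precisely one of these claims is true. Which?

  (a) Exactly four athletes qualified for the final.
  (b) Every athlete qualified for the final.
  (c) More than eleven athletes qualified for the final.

|A| = 14, |A ∩ B| = 13, |A ∖ B| = 1.
(a) requires |A ∩ B| = 4: false.
(b) requires A ⊆ B, i.e. every element of A is in B (|A ∖ B| = 0): false.
(c) requires |A ∩ B| > 11: true.

(c)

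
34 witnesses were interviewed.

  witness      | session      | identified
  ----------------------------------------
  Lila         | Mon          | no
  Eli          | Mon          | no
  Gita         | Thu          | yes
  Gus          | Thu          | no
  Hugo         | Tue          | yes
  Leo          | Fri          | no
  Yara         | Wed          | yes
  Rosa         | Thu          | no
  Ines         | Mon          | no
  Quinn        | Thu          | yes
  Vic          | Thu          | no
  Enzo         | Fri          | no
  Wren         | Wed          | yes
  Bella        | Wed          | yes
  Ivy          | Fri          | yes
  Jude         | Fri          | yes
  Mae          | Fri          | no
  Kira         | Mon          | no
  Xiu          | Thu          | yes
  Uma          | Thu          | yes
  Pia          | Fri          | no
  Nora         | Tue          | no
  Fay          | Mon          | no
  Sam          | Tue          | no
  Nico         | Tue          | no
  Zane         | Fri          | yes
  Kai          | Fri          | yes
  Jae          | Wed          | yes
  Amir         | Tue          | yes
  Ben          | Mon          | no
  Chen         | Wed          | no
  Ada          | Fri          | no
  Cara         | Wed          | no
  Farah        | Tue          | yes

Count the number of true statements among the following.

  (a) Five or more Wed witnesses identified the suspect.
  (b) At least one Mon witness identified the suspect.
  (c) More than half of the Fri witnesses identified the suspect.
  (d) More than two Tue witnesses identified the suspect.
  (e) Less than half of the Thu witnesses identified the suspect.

(a) Wed: |A| = 6, |A ∩ B| = 4; needs |A ∩ B| ≥ 5 — false.
(b) Mon: |A| = 6, |A ∩ B| = 0; needs A ∩ B ≠ ∅ (|A ∩ B| ≥ 1) — false.
(c) Fri: |A| = 9, |A ∩ B| = 4; needs |A ∩ B| > |A ∖ B| — false.
(d) Tue: |A| = 6, |A ∩ B| = 3; needs |A ∩ B| > 2 — true.
(e) Thu: |A| = 7, |A ∩ B| = 4; needs |A ∩ B| < |A ∖ B| — false.

1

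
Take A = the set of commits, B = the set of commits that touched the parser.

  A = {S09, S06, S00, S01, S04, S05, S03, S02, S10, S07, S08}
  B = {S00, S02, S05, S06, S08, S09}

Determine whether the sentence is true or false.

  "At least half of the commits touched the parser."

True

'At least half of the commits touched the parser' holds iff |A ∩ B| ≥ |A ∖ B|.
A (the restrictor) = {S09, S06, S00, S01, S04, S05, S03, S02, S10, S07, S08}, |A| = 11.
A ∩ B = {S09, S06, S00, S05, S02, S08}, so |A ∩ B| = 6.
A ∖ B = {S01, S04, S03, S10, S07}, so |A ∖ B| = 5.
6 > 5, so the statement is true.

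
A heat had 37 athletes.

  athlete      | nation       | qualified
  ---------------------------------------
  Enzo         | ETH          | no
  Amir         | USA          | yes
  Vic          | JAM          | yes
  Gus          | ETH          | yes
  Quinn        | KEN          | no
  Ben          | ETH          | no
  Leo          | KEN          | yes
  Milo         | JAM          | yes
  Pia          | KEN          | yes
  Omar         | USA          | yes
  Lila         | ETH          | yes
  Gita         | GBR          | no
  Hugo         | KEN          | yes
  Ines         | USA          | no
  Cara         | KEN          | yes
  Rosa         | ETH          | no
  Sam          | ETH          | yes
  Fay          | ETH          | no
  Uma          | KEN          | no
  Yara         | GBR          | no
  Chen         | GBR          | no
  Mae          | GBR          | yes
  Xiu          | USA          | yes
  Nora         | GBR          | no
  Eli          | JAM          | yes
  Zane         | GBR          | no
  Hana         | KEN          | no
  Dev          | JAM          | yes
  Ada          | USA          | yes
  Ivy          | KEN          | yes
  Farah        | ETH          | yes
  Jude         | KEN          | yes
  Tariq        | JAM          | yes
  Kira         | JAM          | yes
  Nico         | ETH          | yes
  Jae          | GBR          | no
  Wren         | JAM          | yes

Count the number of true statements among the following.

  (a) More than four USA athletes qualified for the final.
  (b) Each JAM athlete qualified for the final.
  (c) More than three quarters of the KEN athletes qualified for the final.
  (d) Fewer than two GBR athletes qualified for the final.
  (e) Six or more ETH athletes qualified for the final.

2

(a) USA: |A| = 5, |A ∩ B| = 4; needs |A ∩ B| > 4 — false.
(b) JAM: |A| = 7, |A ∩ B| = 7; needs A ⊆ B, i.e. every element of A is in B (|A ∖ B| = 0) — true.
(c) KEN: |A| = 9, |A ∩ B| = 6; needs |A ∩ B| / |A| > 3/4 — false.
(d) GBR: |A| = 7, |A ∩ B| = 1; needs |A ∩ B| < 2 — true.
(e) ETH: |A| = 9, |A ∩ B| = 5; needs |A ∩ B| ≥ 6 — false.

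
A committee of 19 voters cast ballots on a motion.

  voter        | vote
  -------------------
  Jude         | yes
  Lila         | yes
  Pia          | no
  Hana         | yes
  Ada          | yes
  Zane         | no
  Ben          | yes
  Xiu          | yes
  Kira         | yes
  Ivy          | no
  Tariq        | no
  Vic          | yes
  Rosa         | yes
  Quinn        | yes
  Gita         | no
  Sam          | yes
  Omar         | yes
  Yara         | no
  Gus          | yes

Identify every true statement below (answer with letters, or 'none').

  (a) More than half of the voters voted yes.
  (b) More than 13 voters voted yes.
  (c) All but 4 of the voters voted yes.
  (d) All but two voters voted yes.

|A| = 19, |A ∩ B| = 13, |A ∖ B| = 6.
(a) |A ∩ B| > |A ∖ B|: holds.
(b) |A ∩ B| > 13: fails.
(c) |A ∖ B| = 4: fails.
(d) |A ∖ B| = 2: fails.

(a)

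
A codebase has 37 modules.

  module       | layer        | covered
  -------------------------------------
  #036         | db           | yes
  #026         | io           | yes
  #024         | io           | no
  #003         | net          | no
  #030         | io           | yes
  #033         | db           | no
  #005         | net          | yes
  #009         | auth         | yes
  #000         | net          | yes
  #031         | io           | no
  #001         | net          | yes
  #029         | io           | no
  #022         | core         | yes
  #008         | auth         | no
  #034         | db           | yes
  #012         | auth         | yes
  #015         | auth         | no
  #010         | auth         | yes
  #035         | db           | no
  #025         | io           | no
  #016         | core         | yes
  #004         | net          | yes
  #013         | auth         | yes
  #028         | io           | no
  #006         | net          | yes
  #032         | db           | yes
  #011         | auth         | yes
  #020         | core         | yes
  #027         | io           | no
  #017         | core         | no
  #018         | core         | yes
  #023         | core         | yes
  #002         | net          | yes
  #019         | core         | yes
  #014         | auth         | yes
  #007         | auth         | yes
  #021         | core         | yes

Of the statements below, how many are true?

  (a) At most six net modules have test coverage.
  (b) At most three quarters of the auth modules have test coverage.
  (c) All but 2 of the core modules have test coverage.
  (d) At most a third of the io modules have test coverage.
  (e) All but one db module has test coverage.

2

(a) net: |A| = 7, |A ∩ B| = 6; needs |A ∩ B| ≤ 6 — true.
(b) auth: |A| = 9, |A ∩ B| = 7; needs |A ∩ B| / |A| ≤ 3/4 — false.
(c) core: |A| = 8, |A ∩ B| = 7; needs |A ∖ B| = 2 — false.
(d) io: |A| = 8, |A ∩ B| = 2; needs |A ∩ B| / |A| ≤ 1/3 — true.
(e) db: |A| = 5, |A ∩ B| = 3; needs |A ∖ B| = 1 — false.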